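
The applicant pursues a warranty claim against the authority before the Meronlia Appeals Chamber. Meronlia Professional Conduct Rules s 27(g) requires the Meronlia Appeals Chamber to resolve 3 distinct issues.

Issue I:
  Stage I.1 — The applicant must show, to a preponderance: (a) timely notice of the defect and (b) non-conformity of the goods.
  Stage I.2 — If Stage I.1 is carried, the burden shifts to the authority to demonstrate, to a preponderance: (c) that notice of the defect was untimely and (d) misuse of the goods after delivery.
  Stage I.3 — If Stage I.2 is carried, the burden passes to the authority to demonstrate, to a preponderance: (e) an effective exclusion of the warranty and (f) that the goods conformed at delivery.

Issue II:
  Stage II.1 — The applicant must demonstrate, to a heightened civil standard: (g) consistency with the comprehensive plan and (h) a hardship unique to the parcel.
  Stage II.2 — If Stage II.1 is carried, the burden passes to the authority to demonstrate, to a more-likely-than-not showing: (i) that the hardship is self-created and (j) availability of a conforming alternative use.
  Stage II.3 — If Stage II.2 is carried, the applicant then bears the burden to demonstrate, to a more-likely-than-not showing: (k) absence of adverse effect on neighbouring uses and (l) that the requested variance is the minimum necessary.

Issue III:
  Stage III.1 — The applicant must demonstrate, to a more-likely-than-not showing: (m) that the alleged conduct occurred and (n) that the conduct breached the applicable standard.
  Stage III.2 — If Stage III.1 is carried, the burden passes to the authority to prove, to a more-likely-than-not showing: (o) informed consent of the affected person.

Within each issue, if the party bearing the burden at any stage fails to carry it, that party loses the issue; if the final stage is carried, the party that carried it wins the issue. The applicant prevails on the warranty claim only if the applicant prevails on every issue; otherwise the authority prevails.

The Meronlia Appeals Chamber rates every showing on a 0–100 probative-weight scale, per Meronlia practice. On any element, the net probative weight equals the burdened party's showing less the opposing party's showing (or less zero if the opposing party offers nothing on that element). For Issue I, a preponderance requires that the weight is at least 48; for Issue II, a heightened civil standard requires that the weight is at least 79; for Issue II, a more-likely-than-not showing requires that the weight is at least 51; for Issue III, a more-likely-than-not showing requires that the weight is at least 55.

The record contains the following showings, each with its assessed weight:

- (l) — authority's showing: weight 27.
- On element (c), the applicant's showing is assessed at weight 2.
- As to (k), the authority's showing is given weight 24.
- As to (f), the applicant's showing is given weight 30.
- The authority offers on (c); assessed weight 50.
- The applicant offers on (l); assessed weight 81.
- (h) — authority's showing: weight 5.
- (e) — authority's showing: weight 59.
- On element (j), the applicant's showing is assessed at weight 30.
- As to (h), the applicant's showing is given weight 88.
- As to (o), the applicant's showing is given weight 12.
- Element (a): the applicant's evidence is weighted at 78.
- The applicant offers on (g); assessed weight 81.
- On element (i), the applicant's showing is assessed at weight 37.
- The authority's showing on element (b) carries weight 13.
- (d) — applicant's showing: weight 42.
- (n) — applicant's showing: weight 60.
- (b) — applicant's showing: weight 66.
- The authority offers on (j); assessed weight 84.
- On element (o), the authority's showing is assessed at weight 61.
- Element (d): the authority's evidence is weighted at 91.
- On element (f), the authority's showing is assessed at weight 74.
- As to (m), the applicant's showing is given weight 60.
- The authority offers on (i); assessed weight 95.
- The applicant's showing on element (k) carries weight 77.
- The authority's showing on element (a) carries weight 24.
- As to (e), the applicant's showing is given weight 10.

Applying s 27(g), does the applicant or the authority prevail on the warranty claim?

— Issue I —
At Stage I.1 the applicant must meet a preponderance (weight is at least 48): on (a) the weight is 78 less the opposing 24 gives net 54, ≥ 48, so (a) meets the standard; on (b) the weight is 66 less the opposing 13 gives net 53, which does reach 48, so (b) meets the standard.
  Stage I.1 carried; the burden shifts to the authority.
At Stage I.2 the authority must meet a preponderance (weight is at least 48): on (c) the weight is 50 less the opposing 2 gives net 48, which does reach 48, so (c) meets the standard; on (d) the weight is 91 less the opposing 42 gives net 49, which does reach 48, so (d) meets the standard.
  Stage I.2 carried; the burden remains with the authority.
At Stage I.3 the authority must meet a preponderance (weight is at least 48): on (e) the weight is 59 less the opposing 10 gives net 49, ≥ 48, so (e) meets the standard; on (f) the weight is 74 less the opposing 30 gives net 44, < 48, so (f) does not meet the standard.
  The authority does not carry Stage I.3.
So the applicant prevails on this issue.
— Issue II —
Stage II.1 — burden on applicant; standard: a heightened civil standard (weight is at least 79).
    (g): 81 ≥ 79 [met]
    (h): 88 − 5 = 83 ≥ 79 [met]
  Stage II.1 carried; the burden shifts to the authority.
Stage II.2 — burden on authority; standard: a more-likely-than-not showing (weight is at least 51).
    (i): 95 − 37 = 58 ≥ 51 [met]
    (j): 84 − 30 = 54 ≥ 51 [met]
  All elements met. The burden passes to the applicant.
Stage II.3 — burden on applicant; standard: a more-likely-than-not showing (weight is at least 51).
    (k): 77 − 24 = 53 ≥ 51 [met]
    (l): 81 − 27 = 54 ≥ 51 [met]
  The applicant carries the last stage.
All stages carried — the applicant prevails on this issue.
— Issue III —
At Stage III.1 the applicant must meet a more-likely-than-not showing (weight is at least 55): on (m) the weight is 60, ≥ 55, so (m) meets the standard; on (n) the weight is 60, ≥ 55, so (n) meets the standard.
  Stage III.1 carried; the burden shifts to the authority.
At Stage III.2 the authority must meet a more-likely-than-not showing (weight is at least 55): on (o) the weight is 61 less the opposing 12 gives net 49, < 55, so (o) does not meet the standard.
  Stage III.2 not carried; the authority fails its burden.
So the applicant prevails on this issue.
Per-issue: Issue I → applicant; Issue II → applicant; Issue III → applicant. The applicant must prevail on every issue; overall, the applicant prevails.

applicant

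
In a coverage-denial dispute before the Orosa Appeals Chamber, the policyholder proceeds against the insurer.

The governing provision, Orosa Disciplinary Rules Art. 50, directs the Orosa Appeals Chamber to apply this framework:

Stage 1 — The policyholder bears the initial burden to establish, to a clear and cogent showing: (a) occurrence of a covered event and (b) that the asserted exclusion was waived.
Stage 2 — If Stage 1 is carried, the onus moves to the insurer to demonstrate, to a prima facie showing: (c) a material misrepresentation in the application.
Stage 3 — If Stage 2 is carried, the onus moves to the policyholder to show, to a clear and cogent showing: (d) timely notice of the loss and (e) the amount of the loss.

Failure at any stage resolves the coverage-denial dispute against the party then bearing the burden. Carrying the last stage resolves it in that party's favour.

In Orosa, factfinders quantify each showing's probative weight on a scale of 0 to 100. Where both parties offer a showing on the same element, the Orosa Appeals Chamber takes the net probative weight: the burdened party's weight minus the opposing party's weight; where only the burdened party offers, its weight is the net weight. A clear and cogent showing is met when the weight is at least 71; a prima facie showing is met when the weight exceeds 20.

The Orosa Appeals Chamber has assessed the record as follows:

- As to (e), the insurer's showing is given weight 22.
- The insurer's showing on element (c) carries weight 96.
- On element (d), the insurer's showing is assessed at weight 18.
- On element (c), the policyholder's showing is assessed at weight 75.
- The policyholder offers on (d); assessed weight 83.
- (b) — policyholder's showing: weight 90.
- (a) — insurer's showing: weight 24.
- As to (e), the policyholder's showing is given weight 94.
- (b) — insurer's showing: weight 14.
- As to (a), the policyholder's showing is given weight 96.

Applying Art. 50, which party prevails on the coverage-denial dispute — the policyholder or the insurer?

Stage 1 (policyholder, a clear and cogent showing, weight is at least 71): (a) net 96−24=72 ≥ 71 — meets; (b) net 90−14=76 ≥ 71 — meets.
  Stage 1 carried; the burden shifts to the insurer.
Stage 2 (insurer, a prima facie showing, weight exceeds 20): (c) net 96−75=21 > 20 — meets.
  Stage 2 is satisfied; the onus moves to the policyholder.
Stage 3 (policyholder, a clear and cogent showing, weight is at least 71): (d) net 83−18=65 < 71 — fails; (e) net 94−22=72 ≥ 71 — meets.
  Stage 3 not carried; the policyholder fails its burden.
The insurer prevails.

insurer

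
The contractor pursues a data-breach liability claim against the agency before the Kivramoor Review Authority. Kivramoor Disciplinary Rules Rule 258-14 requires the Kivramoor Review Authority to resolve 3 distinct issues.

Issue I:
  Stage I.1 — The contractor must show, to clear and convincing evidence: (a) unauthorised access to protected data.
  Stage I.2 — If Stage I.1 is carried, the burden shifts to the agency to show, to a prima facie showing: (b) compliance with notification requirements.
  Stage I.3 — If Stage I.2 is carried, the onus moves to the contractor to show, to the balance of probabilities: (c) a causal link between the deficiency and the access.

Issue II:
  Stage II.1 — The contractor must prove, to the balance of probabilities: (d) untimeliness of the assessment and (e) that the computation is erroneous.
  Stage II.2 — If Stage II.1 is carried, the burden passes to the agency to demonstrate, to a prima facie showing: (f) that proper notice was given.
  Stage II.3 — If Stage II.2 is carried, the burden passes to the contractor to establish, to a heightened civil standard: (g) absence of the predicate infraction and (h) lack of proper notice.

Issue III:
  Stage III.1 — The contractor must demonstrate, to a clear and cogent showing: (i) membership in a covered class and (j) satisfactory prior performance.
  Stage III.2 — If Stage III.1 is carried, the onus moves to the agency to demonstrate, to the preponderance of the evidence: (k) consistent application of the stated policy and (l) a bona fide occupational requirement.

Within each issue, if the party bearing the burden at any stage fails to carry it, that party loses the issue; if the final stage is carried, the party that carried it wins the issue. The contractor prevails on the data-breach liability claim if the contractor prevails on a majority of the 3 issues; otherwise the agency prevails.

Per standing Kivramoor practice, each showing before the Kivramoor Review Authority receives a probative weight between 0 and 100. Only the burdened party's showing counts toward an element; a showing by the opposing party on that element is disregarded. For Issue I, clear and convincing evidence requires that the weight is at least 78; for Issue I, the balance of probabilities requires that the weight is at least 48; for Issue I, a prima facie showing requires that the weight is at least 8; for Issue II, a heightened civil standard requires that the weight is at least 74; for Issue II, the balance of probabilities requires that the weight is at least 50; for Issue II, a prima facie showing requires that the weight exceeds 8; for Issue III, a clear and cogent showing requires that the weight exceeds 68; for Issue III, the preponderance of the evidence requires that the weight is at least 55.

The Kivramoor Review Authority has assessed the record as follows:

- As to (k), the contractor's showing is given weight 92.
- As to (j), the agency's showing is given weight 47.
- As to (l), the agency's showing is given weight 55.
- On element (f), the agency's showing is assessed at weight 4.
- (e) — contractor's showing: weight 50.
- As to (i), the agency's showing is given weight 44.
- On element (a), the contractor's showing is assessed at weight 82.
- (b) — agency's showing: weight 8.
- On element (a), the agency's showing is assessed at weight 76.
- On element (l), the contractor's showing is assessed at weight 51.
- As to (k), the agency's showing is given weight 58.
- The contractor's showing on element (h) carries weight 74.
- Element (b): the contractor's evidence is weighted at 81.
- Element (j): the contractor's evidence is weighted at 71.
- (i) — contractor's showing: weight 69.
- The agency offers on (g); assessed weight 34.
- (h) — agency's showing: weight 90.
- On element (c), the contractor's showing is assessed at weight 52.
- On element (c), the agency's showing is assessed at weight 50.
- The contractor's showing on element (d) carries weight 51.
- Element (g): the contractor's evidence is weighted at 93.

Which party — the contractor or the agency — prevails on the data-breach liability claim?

contractor

— Issue I —
Stage I.1 (contractor, clear and convincing evidence, weight is at least 78): (a) 82 (agency's 76 disregarded) ≥ 78 — meets.
  The contractor carries Stage I.1; the agency now bears the burden.
Stage I.2 (agency, a prima facie showing, weight is at least 8): (b) 8 (contractor's 81 disregarded) ≥ 8 — meets.
  Stage I.2 carried; the burden shifts to the contractor.
Stage I.3 (contractor, the balance of probabilities, weight is at least 48): (c) 52 (agency's 50 disregarded) ≥ 48 — meets.
  All elements met at the final stage.
With every stage satisfied, the contractor prevails on this issue.
— Issue II —
At Stage II.1 the contractor must meet the balance of probabilities (weight is at least 50): on (d) the weight is 51, which does reach 50, so (d) meets the standard; on (e) the weight is 50, ≥ 50, so (e) meets the standard.
  All elements met. The burden passes to the agency.
At Stage II.2 the agency must meet a prima facie showing (weight exceeds 8): on (f) the weight is 4, ≤ 8, so (f) does not meet the standard.
  The agency does not carry Stage II.2.
So the contractor prevails on this issue.
— Issue III —
Stage III.1 — burden on contractor; standard: a clear and cogent showing (weight exceeds 68).
    (i): 69 (agency's 44 disregarded) > 68 [met]
    (j): 71 (agency's 47 disregarded) > 68 [met]
  The contractor carries Stage III.1; the agency now bears the burden.
Stage III.2 — burden on agency; standard: the preponderance of the evidence (weight is at least 55).
    (k): 58 (contractor's 92 disregarded) ≥ 55 [met]
    (l): 55 (contractor's 51 disregarded) ≥ 55 [met]
  All elements met at the final stage.
Every stage carried; the agency prevails on this issue.
Per-issue: Issue I → contractor; Issue II → contractor; Issue III → agency. The contractor must prevail on a majority of issues; overall, the contractor prevails.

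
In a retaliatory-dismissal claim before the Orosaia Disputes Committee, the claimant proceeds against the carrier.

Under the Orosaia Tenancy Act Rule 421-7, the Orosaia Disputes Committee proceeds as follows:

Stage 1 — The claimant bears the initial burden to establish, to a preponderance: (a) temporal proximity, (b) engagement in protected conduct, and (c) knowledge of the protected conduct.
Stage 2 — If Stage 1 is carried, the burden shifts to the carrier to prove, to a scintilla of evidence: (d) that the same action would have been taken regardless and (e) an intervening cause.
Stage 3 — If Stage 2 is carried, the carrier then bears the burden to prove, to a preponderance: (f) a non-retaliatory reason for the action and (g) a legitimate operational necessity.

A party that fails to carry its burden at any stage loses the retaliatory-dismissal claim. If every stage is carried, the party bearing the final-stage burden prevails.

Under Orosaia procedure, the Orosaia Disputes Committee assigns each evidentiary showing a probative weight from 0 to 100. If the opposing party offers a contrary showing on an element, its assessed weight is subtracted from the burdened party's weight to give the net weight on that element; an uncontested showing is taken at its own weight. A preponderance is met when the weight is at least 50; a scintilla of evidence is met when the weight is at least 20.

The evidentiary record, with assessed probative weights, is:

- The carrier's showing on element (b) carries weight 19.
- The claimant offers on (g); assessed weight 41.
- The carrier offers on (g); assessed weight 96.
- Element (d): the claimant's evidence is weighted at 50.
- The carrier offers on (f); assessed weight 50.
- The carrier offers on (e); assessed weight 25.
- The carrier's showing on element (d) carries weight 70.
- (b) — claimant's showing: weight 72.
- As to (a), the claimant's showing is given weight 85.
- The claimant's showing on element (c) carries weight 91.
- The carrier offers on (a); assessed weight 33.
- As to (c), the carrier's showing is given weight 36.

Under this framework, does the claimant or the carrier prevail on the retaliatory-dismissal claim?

carrier

Stage 1 — burden on claimant; standard: a preponderance (weight is at least 50).
    (a): 85 − 33 = 52 ≥ 50 [met]
    (b): 72 − 19 = 53 ≥ 50 [met]
    (c): 91 − 36 = 55 ≥ 50 [met]
  The claimant carries Stage 1; the carrier now bears the burden.
Stage 2 — burden on carrier; standard: a scintilla of evidence (weight is at least 20).
    (d): 70 − 50 = 20 ≥ 20 [met]
    (e): 25 ≥ 20 [met]
  All elements met. The carrier retains the burden for Stage 3.
Stage 3 — burden on carrier; standard: a preponderance (weight is at least 50).
    (f): 50 ≥ 50 [met]
    (g): 96 − 41 = 55 ≥ 50 [met]
  The carrier carries the last stage.
Every stage carried; the carrier prevails.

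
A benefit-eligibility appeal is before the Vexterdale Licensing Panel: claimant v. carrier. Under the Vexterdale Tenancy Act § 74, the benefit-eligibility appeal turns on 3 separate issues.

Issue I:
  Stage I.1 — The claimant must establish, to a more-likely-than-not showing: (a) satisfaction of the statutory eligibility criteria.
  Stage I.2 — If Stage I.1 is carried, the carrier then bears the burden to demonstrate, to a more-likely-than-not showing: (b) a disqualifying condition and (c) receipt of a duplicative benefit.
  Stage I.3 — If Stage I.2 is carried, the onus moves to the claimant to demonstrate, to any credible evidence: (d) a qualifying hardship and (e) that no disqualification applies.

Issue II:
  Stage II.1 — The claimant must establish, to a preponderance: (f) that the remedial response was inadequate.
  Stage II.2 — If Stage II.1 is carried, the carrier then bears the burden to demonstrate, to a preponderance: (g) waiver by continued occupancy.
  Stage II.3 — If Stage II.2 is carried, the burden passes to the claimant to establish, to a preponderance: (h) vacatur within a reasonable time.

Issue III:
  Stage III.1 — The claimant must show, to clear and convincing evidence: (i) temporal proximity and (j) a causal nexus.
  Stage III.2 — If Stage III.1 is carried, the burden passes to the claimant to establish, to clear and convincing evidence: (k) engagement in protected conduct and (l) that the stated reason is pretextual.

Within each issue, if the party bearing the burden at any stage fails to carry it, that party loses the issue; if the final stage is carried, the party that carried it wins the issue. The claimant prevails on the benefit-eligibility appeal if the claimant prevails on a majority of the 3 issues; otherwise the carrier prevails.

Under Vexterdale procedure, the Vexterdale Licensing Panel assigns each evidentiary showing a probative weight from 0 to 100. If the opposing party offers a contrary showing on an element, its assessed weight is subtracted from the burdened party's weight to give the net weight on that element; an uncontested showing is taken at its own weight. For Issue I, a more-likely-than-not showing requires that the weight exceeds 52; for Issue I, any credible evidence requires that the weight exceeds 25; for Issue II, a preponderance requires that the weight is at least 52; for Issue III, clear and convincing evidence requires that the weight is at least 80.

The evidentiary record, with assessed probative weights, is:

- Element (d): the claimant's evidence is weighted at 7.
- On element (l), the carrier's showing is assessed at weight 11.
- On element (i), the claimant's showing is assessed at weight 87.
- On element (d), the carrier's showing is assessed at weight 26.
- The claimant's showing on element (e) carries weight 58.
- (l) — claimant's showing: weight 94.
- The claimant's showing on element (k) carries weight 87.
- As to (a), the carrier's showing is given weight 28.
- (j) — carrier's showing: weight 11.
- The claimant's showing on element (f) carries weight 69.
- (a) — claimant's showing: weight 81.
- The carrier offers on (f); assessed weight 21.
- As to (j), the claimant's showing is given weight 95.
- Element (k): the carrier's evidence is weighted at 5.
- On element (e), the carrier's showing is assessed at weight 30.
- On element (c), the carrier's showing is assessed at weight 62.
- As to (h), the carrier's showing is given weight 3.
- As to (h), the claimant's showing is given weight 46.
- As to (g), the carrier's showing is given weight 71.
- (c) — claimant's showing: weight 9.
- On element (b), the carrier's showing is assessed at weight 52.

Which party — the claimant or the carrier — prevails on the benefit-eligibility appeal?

claimant

— Issue I —
Stage I.1 — burden on claimant; standard: a more-likely-than-not showing (weight exceeds 52).
    (a): 81 − 28 = 53 > 52 [met]
  The claimant carries Stage I.1; the carrier now bears the burden.
Stage I.2 — burden on carrier; standard: a more-likely-than-not showing (weight exceeds 52).
    (b): 52 ≤ 52 [not met]
    (c): 62 − 9 = 53 > 52 [met]
  Stage I.2 not carried; the carrier fails its burden.
So the claimant prevails on this issue.
— Issue II —
Stage II.1 — burden on claimant; standard: a preponderance (weight is at least 52).
    (f): 69 − 21 = 48 < 52 [not met]
  Stage II.1 not carried; the claimant fails its burden.
The analysis ends at Stage II.1; the carrier prevails on this issue.
— Issue III —
Stage III.1 — burden on claimant; standard: clear and convincing evidence (weight is at least 80).
    (i): 87 ≥ 80 [met]
    (j): 95 − 11 = 84 ≥ 80 [met]
  Stage III.1 is satisfied; the claimant continues to bear the burden.
Stage III.2 — burden on claimant; standard: clear and convincing evidence (weight is at least 80).
    (k): 87 − 5 = 82 ≥ 80 [met]
    (l): 94 − 11 = 83 ≥ 80 [met]
  Stage III.2 carried; the final stage is satisfied.
With every stage satisfied, the claimant prevails on this issue.
Per-issue: Issue I → claimant; Issue II → carrier; Issue III → claimant. The claimant must prevail on a majority of issues; overall, the claimant prevails.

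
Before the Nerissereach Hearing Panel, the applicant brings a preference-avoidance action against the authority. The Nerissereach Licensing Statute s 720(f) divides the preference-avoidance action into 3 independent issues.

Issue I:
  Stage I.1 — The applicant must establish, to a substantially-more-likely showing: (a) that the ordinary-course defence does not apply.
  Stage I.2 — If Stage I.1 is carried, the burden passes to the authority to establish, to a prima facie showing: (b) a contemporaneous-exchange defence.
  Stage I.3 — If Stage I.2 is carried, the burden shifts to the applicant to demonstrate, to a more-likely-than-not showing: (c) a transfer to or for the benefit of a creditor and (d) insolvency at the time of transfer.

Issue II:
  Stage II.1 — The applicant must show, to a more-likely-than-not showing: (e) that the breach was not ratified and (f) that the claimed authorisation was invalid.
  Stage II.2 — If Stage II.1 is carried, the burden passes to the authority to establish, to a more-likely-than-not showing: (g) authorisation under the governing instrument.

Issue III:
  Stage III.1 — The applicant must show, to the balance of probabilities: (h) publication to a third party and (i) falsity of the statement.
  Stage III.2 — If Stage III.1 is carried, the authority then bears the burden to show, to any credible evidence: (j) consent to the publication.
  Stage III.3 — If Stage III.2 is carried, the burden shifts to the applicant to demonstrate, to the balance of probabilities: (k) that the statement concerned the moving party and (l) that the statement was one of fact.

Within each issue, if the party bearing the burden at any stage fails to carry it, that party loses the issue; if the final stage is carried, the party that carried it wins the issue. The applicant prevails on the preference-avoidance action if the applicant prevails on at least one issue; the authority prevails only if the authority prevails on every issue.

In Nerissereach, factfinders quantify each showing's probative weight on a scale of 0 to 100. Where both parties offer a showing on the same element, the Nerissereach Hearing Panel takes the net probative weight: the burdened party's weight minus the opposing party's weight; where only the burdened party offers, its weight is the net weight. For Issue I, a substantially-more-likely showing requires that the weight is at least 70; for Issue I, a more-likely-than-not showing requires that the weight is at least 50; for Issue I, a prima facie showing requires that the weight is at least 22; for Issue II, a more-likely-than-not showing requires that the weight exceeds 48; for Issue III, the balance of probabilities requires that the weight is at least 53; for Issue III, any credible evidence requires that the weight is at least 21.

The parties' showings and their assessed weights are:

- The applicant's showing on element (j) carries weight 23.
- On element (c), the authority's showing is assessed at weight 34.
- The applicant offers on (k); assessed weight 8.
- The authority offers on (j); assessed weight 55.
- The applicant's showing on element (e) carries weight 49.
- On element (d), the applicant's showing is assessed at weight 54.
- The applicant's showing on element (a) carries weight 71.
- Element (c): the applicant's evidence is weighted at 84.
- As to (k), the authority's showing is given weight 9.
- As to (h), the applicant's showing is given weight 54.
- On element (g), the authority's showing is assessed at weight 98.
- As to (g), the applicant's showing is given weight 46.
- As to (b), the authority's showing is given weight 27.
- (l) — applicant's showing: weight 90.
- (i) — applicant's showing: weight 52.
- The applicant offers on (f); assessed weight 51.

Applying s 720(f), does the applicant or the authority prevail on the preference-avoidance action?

— Issue I —
At Stage I.1 the applicant must meet a substantially-more-likely showing (weight is at least 70): on (a) the weight is 71, which does reach 70, so (a) meets the standard.
  The applicant carries Stage I.1; the authority now bears the burden.
At Stage I.2 the authority must meet a prima facie showing (weight is at least 22): on (b) the weight is 27, ≥ 22, so (b) meets the standard.
  All elements met. The burden passes to the applicant.
At Stage I.3 the applicant must meet a more-likely-than-not showing (weight is at least 50): on (c) the weight is 84 less the opposing 34 gives net 50, which does reach 50, so (c) meets the standard; on (d) the weight is 54, ≥ 50, so (d) meets the standard.
  The applicant carries the last stage.
With every stage satisfied, the applicant prevails on this issue.
— Issue II —
Stage II.1 (applicant, a more-likely-than-not showing, weight exceeds 48): (e) 49 > 48 — meets; (f) 51 > 48 — meets.
  Stage II.1 carried; the burden shifts to the authority.
Stage II.2 (authority, a more-likely-than-not showing, weight exceeds 48): (g) net 98−46=52 > 48 — meets.
  The authority carries the last stage.
Every stage carried; the authority prevails on this issue.
— Issue III —
Stage III.1 — burden on applicant; standard: the balance of probabilities (weight is at least 53).
    (h): 54 ≥ 53 [met]
    (i): 52 < 53 [not met]
  Not every element is met, so the applicant fails to carry Stage III.1.
So the authority prevails on this issue.
Per-issue: Issue I → applicant; Issue II → authority; Issue III → authority. The applicant must prevail on at least one issue; overall, the applicant prevails.

applicant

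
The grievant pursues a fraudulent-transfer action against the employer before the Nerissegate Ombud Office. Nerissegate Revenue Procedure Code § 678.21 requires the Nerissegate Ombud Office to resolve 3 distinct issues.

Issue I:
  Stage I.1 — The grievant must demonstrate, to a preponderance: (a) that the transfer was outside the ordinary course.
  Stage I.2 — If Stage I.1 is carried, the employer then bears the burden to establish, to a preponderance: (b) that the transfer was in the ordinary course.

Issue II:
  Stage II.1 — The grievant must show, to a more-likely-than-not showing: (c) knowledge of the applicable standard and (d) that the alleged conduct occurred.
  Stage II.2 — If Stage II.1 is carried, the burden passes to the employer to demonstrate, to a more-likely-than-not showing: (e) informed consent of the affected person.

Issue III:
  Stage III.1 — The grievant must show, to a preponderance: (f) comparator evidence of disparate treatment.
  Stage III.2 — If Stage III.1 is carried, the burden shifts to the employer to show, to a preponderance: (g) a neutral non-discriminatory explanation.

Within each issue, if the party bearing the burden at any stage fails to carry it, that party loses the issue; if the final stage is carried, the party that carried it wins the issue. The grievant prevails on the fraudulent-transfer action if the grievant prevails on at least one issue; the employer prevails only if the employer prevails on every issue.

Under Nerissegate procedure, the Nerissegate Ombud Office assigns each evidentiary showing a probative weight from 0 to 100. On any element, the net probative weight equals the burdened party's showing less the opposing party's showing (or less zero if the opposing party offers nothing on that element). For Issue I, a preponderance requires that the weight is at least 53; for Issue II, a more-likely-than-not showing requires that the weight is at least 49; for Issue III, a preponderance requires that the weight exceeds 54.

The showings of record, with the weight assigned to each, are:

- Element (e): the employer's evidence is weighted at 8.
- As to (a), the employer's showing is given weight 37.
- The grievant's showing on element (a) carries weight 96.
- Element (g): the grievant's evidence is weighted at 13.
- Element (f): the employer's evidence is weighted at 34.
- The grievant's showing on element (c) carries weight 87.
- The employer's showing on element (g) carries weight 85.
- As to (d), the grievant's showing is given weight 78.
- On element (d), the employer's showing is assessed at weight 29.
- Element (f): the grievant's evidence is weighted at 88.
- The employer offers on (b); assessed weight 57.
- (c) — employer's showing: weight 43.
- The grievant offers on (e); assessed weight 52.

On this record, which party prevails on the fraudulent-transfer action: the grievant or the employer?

employer

— Issue I —
Stage I.1 (grievant, a preponderance, weight is at least 53): (a) net 96−37=59 ≥ 53 — meets.
  Stage I.1 carried; the burden shifts to the employer.
Stage I.2 (employer, a preponderance, weight is at least 53): (b) 57 ≥ 53 — meets.
  Stage I.2 carried; the final stage is satisfied.
All stages carried — the employer prevails on this issue.
— Issue II —
At Stage II.1 the grievant must meet a more-likely-than-not showing (weight is at least 49): on (c) the weight is 87 less the opposing 43 gives net 44, which does not reach 49, so (c) does not meet the standard; on (d) the weight is 78 less the opposing 29 gives net 49, ≥ 49, so (d) meets the standard.
  The grievant does not carry Stage II.1.
The analysis ends at Stage II.1; the employer prevails on this issue.
— Issue III —
At Stage III.1 the grievant must meet a preponderance (weight exceeds 54): on (f) the weight is 88 less the opposing 34 gives net 54, ≤ 54, so (f) does not meet the standard.
  Stage III.1 not carried; the grievant fails its burden.
The analysis ends at Stage III.1; the employer prevails on this issue.
Per-issue: Issue I → employer; Issue II → employer; Issue III → employer. The grievant must prevail on at least one issue; overall, the employer prevails.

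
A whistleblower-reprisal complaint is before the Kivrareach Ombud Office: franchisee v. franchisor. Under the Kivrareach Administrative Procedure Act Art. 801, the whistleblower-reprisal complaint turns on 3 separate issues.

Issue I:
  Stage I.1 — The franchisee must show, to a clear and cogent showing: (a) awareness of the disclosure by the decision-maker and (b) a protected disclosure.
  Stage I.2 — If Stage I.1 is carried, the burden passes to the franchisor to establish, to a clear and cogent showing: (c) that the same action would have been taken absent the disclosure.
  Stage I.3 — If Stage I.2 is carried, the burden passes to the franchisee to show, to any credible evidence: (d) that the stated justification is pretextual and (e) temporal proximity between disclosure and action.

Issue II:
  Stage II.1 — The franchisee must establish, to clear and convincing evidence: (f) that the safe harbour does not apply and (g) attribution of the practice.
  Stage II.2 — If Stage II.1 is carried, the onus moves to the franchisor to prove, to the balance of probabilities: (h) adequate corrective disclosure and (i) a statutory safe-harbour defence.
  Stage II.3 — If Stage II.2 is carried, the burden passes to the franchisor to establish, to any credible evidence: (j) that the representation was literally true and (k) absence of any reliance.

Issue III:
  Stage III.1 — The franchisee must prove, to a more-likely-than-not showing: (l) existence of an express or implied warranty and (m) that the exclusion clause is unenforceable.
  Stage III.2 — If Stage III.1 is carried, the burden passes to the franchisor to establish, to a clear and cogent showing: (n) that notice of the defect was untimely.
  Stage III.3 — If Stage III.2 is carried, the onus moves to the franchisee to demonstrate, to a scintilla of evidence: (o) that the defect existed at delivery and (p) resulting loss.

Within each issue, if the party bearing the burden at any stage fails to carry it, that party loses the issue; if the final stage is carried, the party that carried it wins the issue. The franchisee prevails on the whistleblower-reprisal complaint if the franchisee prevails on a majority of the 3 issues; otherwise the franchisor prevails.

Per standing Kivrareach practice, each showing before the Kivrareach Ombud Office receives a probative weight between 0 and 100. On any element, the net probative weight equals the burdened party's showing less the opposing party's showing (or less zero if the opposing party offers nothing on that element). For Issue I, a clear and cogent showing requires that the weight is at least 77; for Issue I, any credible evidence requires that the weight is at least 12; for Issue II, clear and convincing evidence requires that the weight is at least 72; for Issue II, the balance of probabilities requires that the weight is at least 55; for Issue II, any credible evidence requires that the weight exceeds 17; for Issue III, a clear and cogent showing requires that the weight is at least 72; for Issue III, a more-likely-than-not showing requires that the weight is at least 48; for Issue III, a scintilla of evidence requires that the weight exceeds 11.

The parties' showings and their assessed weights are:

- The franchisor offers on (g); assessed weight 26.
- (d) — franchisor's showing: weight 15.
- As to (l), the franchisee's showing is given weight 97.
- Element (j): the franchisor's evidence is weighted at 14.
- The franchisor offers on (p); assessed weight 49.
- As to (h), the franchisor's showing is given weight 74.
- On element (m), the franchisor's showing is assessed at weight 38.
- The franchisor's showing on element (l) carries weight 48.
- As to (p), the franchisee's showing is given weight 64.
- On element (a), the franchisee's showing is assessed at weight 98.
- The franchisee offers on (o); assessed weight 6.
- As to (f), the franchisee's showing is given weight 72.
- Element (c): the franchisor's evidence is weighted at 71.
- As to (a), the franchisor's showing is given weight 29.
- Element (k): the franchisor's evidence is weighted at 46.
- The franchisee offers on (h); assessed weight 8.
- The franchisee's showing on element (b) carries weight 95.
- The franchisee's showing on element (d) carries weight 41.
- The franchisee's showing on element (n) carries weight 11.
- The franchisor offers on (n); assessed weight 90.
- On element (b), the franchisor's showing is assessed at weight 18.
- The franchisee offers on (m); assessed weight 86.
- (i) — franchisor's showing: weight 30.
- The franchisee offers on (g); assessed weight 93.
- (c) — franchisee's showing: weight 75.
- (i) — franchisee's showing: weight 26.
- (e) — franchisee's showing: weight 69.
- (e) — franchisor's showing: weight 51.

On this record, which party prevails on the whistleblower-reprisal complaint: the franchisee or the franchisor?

franchisor

— Issue I —
Stage I.1 — burden on franchisee; standard: a clear and cogent showing (weight is at least 77).
    (a): 98 − 29 = 69 < 77 [not met]
    (b): 95 − 18 = 77 ≥ 77 [met]
  Stage I.1 not carried; the franchisee fails its burden.
So the franchisor prevails on this issue.
— Issue II —
Stage II.1 (franchisee, clear and convincing evidence, weight is at least 72): (f) 72 ≥ 72 — meets; (g) net 93−26=67 < 72 — fails.
  The franchisee does not carry Stage II.1.
The analysis ends at Stage II.1; the franchisor prevails on this issue.
— Issue III —
Stage III.1 — burden on franchisee; standard: a more-likely-than-not showing (weight is at least 48).
    (l): 97 − 48 = 49 ≥ 48 [met]
    (m): 86 − 38 = 48 ≥ 48 [met]
  The franchisee carries Stage III.1; the franchisor now bears the burden.
Stage III.2 — burden on franchisor; standard: a clear and cogent showing (weight is at least 72).
    (n): 90 − 11 = 79 ≥ 72 [met]
  Stage III.2 is satisfied; the onus moves to the franchisee.
Stage III.3 — burden on franchisee; standard: a scintilla of evidence (weight exceeds 11).
    (o): 6 ≤ 11 [not met]
    (p): 64 − 49 = 15 > 11 [met]
  Not every element is met, so the franchisee fails to carry Stage III.3.
So the franchisor prevails on this issue.
Per-issue: Issue I → franchisor; Issue II → franchisor; Issue III → franchisor. The franchisee must prevail on a majority of issues; overall, the franchisor prevails.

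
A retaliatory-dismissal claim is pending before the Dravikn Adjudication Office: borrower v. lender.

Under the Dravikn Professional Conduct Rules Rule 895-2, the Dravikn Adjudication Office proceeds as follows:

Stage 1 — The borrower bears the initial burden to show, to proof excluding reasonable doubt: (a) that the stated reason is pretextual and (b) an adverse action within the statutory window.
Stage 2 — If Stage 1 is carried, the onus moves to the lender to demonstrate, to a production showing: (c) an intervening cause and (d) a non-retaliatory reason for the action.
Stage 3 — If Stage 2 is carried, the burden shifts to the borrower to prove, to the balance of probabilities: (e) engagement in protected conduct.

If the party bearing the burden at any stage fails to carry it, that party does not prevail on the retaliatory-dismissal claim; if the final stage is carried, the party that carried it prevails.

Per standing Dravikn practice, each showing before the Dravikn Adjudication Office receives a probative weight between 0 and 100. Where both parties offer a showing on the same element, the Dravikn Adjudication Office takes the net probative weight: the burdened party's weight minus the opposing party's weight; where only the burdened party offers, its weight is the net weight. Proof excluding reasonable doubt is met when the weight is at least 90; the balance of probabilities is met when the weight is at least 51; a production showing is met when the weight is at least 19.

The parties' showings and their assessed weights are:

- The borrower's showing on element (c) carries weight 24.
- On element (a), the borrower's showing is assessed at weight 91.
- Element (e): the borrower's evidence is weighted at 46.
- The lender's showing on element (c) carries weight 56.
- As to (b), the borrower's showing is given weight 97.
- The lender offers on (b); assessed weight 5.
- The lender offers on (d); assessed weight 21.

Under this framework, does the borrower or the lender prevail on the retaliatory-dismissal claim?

Stage 1 (borrower, proof excluding reasonable doubt, weight is at least 90): (a) 91 ≥ 90 — meets; (b) net 97−5=92 ≥ 90 — meets.
  All elements met. The burden passes to the lender.
Stage 2 (lender, a production showing, weight is at least 19): (c) net 56−24=32 ≥ 19 — meets; (d) 21 ≥ 19 — meets.
  The lender carries Stage 2; the borrower now bears the burden.
Stage 3 (borrower, the balance of probabilities, weight is at least 51): (e) 46 < 51 — fails.
  Not every element is met, so the borrower fails to carry Stage 3.
The analysis ends at Stage 3; the lender prevails.

lender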